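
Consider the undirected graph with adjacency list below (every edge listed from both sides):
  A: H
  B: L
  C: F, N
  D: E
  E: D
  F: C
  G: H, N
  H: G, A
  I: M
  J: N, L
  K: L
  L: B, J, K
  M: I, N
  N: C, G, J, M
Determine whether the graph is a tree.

The graph has 14 vertices and 12 edges.
It splits into 2 components, so it cannot be a tree.

No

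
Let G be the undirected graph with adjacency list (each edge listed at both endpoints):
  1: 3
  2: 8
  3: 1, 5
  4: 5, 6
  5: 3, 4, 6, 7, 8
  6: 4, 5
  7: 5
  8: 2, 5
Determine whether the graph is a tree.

No

The graph has 8 vertices and 8 edges.
Connected but with 8 > 7 edges, so it has a cycle and is not a tree.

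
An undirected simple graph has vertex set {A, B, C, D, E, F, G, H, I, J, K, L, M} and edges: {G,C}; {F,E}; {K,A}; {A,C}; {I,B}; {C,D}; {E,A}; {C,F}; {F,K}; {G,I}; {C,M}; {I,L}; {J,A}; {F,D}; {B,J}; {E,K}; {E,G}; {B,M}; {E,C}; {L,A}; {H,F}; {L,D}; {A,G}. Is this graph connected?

A breadth-first search from A visits A, G, C, J, K, E, L, I, F, M, D, B, H — all 13 vertices — so the graph is connected.

Yes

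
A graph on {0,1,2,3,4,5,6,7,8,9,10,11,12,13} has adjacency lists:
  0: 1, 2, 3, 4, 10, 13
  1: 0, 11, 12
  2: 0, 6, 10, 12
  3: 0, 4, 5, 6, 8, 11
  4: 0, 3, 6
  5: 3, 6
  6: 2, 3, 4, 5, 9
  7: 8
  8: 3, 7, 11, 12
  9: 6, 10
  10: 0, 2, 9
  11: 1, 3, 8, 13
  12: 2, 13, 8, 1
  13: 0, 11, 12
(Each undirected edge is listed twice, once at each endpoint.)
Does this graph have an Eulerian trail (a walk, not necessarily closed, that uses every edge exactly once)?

Degrees: 0:6, 1:3, 2:4, 3:6, 4:3, 5:2, 6:5, 7:1, 8:4, 9:2, 10:3, 11:4, 12:4, 13:3
Odd-degree vertices: 1, 4, 6, 7, 10, 13 (6 total).
With 6 odd-degree vertices (more than two), no single trail can use every edge.

No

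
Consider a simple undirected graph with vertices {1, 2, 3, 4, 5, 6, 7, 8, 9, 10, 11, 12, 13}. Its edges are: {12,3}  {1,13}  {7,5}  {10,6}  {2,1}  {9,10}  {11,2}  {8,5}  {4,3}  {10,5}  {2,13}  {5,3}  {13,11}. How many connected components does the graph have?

2

Component: {1, 2, 11, 13}
Component: {3, 4, 5, 6, 7, 8, 9, 10, 12}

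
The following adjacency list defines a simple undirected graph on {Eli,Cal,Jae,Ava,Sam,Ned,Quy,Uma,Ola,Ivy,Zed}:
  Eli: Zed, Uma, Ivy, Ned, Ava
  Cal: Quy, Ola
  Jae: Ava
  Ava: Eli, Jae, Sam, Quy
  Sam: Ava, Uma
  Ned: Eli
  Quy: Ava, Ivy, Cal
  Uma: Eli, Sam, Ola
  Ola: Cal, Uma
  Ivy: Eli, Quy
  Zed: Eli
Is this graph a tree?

|V| = 11, |E| = 13.
Connected but with 13 > 10 edges, so it has a cycle and is not a tree.

No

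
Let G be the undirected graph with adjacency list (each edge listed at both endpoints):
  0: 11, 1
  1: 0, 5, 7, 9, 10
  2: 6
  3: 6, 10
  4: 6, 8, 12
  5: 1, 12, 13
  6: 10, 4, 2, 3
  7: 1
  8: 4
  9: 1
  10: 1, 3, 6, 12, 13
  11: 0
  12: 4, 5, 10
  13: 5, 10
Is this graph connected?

A breadth-first search from 0 visits 0, 1, 11, 7, 10, 9, 5, 6, 13, 3, 12, 4, 2, 8 — all 14 vertices — so the graph is connected.

Yes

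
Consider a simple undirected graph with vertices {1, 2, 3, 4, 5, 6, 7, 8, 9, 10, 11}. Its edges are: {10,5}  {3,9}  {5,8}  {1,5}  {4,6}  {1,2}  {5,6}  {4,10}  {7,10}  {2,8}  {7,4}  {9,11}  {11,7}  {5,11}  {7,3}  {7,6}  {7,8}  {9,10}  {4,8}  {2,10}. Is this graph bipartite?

No

7-4-6-7 is an odd cycle (length 3), and a bipartite graph can contain only even cycles.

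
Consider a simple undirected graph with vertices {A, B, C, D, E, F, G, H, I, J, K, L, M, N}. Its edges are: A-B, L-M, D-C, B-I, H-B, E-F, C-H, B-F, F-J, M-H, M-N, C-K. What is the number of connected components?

Component: {G}
Component: {A, B, C, D, E, F, H, I, J, K, L, M, N}

2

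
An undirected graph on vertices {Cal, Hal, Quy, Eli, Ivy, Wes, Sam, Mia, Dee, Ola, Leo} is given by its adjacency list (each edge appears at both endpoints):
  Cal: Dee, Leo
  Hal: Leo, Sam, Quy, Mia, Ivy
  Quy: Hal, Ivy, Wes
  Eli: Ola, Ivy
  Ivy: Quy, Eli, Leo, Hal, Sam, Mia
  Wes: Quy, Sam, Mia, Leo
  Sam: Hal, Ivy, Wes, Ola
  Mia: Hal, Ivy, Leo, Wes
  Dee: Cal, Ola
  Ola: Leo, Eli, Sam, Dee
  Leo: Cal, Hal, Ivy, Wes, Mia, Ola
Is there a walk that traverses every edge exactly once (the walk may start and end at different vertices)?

Degrees: Cal:2, Hal:5, Quy:3, Eli:2, Ivy:6, Wes:4, Sam:4, Mia:4, Dee:2, Ola:4, Leo:6
Odd-degree vertices: Hal, Quy (2 total).
With 2 odd-degree vertices and all edges in one connected piece, an Eulerian trail exists (from Hal to Quy).

Yes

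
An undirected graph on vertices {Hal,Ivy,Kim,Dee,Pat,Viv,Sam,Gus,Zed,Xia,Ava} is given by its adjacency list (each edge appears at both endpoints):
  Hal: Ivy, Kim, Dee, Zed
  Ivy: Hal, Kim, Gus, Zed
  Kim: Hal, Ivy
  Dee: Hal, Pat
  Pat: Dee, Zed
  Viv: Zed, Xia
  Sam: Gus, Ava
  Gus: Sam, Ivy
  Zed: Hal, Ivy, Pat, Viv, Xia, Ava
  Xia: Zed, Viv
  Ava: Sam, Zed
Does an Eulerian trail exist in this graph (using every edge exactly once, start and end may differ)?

Yes

Degrees: Hal:4, Ivy:4, Kim:2, Dee:2, Pat:2, Viv:2, Sam:2, Gus:2, Zed:6, Xia:2, Ava:2
Odd-degree vertices: none (0 total).
The non-isolated vertices are connected and exactly 0 have odd degree, so an Eulerian trail exists.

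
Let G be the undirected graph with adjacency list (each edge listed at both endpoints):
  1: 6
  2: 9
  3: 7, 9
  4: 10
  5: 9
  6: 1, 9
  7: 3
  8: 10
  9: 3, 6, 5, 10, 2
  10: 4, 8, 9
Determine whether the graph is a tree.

Yes

|V| = 10, |E| = 9.
Connected and |E| = |V| - 1, which characterizes a tree.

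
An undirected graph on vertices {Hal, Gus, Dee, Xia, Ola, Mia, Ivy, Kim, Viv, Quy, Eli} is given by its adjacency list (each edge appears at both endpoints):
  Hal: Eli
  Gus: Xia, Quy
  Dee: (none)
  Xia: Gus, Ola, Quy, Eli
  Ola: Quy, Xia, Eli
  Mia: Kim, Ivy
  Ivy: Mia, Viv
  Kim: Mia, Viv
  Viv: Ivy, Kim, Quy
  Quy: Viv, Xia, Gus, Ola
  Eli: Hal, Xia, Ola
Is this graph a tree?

The graph has 11 vertices and 13 edges.
It splits into 2 components, so it cannot be a tree.

No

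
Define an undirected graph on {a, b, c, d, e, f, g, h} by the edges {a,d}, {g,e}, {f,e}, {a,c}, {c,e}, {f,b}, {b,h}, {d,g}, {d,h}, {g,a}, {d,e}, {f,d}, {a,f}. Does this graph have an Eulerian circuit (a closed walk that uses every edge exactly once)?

Degrees: a:4, b:2, c:2, d:5, e:4, f:4, g:3, h:2
Vertices with odd degree: d, g. An Eulerian circuit requires all degrees even.

No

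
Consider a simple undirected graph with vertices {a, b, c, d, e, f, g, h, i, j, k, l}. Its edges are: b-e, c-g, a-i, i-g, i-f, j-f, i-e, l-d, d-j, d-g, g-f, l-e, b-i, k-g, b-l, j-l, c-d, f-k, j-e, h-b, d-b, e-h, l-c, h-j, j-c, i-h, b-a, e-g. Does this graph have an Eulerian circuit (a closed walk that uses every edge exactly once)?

No

Degrees: a:2, b:6, c:4, d:5, e:6, f:4, g:6, h:4, i:6, j:6, k:2, l:5
d, l have odd degree; an Eulerian circuit needs every degree to be even, so none exists.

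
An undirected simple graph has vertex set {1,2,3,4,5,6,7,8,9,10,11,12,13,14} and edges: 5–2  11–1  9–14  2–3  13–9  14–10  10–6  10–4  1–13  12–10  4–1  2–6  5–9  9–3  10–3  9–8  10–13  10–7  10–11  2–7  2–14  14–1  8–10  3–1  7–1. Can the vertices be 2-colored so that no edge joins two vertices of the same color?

Partition the vertices as {3, 4, 5, 6, 7, 8, 11, 12, 13, 14} vs {1, 2, 9, 10}. Each listed edge has one endpoint in each part, so the graph is bipartite.

Yes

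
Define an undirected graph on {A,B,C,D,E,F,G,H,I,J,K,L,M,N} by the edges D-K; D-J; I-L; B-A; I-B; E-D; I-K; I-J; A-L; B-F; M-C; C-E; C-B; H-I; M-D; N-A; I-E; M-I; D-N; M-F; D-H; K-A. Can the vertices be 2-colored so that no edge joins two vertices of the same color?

Color {B, E, G, H, J, K, L, M, N} black and {A, C, D, F, I} white. No edge joins two same-colored vertices, so the graph is bipartite.

Yes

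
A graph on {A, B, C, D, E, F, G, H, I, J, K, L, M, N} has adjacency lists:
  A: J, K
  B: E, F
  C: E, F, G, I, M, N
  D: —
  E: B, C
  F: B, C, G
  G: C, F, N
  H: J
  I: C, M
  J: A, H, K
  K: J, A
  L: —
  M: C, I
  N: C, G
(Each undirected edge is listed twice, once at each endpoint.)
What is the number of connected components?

Component: {D}
Component: {L}
Component: {A, H, J, K}
Component: {B, C, E, F, G, I, M, N}

4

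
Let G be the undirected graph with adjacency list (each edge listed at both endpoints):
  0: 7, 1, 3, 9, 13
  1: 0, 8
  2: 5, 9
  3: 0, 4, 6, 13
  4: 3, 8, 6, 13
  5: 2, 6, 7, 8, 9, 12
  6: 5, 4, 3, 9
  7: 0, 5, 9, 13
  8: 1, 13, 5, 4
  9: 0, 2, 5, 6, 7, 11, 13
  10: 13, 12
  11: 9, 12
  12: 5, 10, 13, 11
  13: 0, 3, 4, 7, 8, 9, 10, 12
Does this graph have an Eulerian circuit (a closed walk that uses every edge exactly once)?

No

Degrees: 0:5, 1:2, 2:2, 3:4, 4:4, 5:6, 6:4, 7:4, 8:4, 9:7, 10:2, 11:2, 12:4, 13:8
Vertices with odd degree: 0, 9. An Eulerian circuit requires all degrees even.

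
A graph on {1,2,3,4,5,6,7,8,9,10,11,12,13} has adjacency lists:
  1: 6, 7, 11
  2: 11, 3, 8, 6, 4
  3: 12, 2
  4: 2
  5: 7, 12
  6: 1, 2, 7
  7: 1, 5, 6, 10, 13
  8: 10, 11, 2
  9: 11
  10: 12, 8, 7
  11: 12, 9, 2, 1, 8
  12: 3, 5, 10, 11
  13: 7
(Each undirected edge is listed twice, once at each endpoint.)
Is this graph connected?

A breadth-first search from 1 visits 1, 11, 6, 7, 8, 12, 9, 2, 10, 13, 5, 3, 4 — all 13 vertices — so the graph is connected.

Yes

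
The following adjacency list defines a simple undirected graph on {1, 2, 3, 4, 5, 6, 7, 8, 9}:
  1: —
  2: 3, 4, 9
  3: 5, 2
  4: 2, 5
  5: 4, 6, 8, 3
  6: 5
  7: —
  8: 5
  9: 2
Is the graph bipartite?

Yes

A valid 2-coloring puts {1, 3, 4, 6, 7, 8, 9} on one side and {2, 5} on the other; every edge crosses between the two sides.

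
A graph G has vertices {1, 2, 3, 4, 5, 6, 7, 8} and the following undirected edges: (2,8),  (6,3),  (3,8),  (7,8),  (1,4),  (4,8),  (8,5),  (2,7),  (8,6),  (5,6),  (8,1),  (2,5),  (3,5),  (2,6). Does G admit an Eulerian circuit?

No

Degrees: 1:2, 2:4, 3:3, 4:2, 5:4, 6:4, 7:2, 8:7
Vertices with odd degree: 3, 8. An Eulerian circuit requires all degrees even.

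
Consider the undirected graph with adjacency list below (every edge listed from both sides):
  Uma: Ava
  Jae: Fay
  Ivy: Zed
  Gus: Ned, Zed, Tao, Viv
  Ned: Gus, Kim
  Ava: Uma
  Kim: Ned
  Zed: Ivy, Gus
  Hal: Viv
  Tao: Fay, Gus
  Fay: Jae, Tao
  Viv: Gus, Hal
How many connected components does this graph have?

Component: {Uma, Ava}
Component: {Jae, Ivy, Gus, Ned, Kim, Zed, Hal, Tao, Fay, Viv}

2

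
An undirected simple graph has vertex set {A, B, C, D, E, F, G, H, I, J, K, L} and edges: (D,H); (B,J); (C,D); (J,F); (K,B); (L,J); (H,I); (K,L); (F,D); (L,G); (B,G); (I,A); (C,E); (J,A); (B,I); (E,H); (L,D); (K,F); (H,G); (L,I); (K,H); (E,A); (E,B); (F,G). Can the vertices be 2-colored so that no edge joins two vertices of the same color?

A valid 2-coloring puts {D, E, G, I, J, K} on one side and {A, B, C, F, H, L} on the other; every edge crosses between the two sides.

Yes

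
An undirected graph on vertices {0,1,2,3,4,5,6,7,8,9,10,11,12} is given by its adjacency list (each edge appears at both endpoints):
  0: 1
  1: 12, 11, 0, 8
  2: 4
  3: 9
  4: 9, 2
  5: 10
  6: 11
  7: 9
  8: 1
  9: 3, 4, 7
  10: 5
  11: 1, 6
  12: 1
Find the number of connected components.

Component: {5, 10}
Component: {2, 3, 4, 7, 9}
Component: {0, 1, 6, 8, 11, 12}

3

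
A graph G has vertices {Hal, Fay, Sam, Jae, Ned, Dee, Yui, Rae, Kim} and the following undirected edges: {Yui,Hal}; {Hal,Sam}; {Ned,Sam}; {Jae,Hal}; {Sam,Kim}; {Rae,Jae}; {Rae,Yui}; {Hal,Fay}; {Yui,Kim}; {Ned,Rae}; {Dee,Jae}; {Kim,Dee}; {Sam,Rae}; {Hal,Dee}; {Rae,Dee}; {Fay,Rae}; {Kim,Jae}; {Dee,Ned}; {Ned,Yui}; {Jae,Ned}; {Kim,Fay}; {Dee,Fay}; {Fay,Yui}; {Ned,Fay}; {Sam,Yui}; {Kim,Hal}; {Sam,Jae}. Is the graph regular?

Degrees: Hal:6, Fay:6, Sam:6, Jae:6, Ned:6, Dee:6, Yui:6, Rae:6, Kim:6
Every vertex has degree 6, so the graph is 6-regular.

Yes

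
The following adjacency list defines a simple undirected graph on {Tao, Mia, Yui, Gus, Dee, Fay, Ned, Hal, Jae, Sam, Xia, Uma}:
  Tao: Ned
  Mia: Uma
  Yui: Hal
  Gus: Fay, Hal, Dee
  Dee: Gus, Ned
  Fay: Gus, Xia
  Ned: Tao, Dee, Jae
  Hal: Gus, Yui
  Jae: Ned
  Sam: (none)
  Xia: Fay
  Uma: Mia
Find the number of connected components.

Component: {Sam}
Component: {Mia, Uma}
Component: {Tao, Yui, Gus, Dee, Fay, Ned, Hal, Jae, Xia}

3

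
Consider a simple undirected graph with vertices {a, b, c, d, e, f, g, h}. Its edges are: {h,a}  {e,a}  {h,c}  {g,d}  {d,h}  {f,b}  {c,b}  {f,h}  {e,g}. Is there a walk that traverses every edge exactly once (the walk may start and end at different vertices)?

Yes

Degrees: a:2, b:2, c:2, d:2, e:2, f:2, g:2, h:4
Odd-degree vertices: none (0 total).
With 0 odd-degree vertices and all edges in one connected piece, an Eulerian trail exists.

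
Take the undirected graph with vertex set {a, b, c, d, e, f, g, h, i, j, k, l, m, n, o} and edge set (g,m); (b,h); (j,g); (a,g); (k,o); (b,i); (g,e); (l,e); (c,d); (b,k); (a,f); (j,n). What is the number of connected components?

3

Component: {c, d}
Component: {b, h, i, k, o}
Component: {a, e, f, g, j, l, m, n}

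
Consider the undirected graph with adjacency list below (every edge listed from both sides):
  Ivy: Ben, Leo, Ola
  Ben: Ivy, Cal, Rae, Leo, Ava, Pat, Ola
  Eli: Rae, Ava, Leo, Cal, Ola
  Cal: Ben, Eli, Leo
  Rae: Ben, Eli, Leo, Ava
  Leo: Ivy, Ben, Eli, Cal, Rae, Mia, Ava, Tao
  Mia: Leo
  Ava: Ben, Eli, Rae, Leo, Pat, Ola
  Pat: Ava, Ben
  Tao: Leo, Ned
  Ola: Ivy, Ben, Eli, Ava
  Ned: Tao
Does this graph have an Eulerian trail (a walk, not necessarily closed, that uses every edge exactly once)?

No

Degrees: Ivy:3, Ben:7, Eli:5, Cal:3, Rae:4, Leo:8, Mia:1, Ava:6, Pat:2, Tao:2, Ola:4, Ned:1
Odd-degree vertices: Ivy, Ben, Eli, Cal, Mia, Ned (6 total).
An Eulerian trail requires 0 or 2 odd-degree vertices; here there are 6.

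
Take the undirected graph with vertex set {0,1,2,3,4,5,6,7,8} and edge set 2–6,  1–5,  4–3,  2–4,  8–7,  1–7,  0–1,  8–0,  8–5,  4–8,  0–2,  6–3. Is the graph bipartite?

Color {1, 2, 3, 8} black and {0, 4, 5, 6, 7} white. No edge joins two same-colored vertices, so the graph is bipartite.

Yes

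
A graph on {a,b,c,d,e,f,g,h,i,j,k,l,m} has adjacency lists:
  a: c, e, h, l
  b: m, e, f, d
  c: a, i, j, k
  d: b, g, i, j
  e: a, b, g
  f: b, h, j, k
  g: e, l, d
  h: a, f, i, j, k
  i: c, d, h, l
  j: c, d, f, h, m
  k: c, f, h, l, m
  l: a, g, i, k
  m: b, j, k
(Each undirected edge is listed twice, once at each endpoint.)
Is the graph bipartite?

No

The cycle f-h-a-e-b-f has length 5, which is odd, so the graph is not bipartite.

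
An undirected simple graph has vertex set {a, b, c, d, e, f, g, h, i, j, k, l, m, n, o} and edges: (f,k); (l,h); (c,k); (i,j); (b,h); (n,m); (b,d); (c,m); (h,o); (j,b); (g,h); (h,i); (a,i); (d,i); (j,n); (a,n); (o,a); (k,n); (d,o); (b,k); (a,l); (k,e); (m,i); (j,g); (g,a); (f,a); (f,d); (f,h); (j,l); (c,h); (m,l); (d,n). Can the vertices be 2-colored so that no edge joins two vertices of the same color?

Yes

A valid 2-coloring puts {b, c, e, f, g, i, l, n, o} on one side and {a, d, h, j, k, m} on the other; every edge crosses between the two sides.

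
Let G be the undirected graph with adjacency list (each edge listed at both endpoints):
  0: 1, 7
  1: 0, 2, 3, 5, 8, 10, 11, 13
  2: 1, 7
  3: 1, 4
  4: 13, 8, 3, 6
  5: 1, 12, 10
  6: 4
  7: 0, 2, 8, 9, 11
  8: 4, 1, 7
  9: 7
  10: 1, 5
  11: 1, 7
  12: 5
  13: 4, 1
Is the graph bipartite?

No

5-10-1-5 is an odd cycle (length 3), and a bipartite graph can contain only even cycles.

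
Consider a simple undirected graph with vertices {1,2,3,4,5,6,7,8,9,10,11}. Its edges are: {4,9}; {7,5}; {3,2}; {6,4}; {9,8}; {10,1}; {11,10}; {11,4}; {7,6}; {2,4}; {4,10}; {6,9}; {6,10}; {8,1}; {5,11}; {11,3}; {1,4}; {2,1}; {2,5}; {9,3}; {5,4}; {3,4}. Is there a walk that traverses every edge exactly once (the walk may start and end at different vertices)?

Degrees: 1:4, 2:4, 3:4, 4:8, 5:4, 6:4, 7:2, 8:2, 9:4, 10:4, 11:4
Odd-degree vertices: none (0 total).
With 0 odd-degree vertices and all edges in one connected piece, an Eulerian trail exists.

Yes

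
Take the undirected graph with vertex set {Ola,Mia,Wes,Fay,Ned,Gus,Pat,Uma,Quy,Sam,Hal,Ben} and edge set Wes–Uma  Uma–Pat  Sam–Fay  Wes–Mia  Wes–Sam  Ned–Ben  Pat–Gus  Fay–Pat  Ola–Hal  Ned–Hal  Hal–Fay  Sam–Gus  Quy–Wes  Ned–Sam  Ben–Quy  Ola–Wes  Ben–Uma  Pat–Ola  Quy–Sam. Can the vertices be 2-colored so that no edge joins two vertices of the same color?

Wes-Sam-Quy-Wes is an odd cycle (length 3), and a bipartite graph can contain only even cycles.

No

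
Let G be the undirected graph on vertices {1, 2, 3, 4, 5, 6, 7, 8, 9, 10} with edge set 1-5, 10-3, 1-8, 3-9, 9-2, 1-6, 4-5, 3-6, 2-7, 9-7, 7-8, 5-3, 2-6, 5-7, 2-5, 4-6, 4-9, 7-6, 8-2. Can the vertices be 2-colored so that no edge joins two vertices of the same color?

7-2-6-7 is an odd cycle (length 3), and a bipartite graph can contain only even cycles.

No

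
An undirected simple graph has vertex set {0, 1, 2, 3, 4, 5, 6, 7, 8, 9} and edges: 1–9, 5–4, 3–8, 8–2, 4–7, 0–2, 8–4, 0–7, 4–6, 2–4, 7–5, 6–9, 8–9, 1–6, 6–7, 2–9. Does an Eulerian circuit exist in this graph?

No

Degrees: 0:2, 1:2, 2:4, 3:1, 4:5, 5:2, 6:4, 7:4, 8:4, 9:4
Vertices with odd degree: 3, 4. An Eulerian circuit requires all degrees even.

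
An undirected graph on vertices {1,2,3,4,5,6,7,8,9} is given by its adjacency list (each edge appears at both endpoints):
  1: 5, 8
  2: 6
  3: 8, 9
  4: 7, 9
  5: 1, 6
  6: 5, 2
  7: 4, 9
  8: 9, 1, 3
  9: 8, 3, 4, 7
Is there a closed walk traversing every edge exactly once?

No

Degrees: 1:2, 2:1, 3:2, 4:2, 5:2, 6:2, 7:2, 8:3, 9:4
Vertices with odd degree: 2, 8. An Eulerian circuit requires all degrees even.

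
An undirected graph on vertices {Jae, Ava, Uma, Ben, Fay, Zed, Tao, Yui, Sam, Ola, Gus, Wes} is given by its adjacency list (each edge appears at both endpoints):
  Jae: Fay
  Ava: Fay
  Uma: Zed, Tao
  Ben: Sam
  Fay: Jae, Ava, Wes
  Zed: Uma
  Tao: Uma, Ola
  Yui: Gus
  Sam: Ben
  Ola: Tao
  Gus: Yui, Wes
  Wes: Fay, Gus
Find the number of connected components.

3

Component: {Ben, Sam}
Component: {Uma, Zed, Tao, Ola}
Component: {Jae, Ava, Fay, Yui, Gus, Wes}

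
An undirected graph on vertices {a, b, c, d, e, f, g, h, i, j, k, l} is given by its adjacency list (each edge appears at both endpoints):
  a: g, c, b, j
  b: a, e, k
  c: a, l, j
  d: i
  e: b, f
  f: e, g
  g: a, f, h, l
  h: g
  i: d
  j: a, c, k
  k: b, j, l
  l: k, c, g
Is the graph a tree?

No

The graph has 12 vertices and 15 edges.
It splits into 2 components, so it cannot be a tree.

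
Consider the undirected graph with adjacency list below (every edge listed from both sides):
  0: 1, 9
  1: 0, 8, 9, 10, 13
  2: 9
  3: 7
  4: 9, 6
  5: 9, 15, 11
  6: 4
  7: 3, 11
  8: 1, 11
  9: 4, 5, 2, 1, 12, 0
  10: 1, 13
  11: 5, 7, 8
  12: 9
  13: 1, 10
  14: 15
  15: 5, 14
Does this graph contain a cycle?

Yes

The graph has 16 vertices, 18 edges, and 1 connected component.
Since 18 > 16 - 1, a cycle must exist; for instance 9-5-11-8-1-9.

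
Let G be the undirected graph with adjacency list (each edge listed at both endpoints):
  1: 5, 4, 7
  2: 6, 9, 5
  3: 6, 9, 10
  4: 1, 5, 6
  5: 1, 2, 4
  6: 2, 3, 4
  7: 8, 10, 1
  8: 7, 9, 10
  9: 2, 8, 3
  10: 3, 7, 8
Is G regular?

Yes

Degrees: 1:3, 2:3, 3:3, 4:3, 5:3, 6:3, 7:3, 8:3, 9:3, 10:3
All degrees equal 3; the graph is regular.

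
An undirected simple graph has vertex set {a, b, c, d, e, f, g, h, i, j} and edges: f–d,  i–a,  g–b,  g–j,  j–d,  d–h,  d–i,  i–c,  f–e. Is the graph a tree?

|V| = 10, |E| = 9.
Connected and |E| = |V| - 1, which characterizes a tree.

Yes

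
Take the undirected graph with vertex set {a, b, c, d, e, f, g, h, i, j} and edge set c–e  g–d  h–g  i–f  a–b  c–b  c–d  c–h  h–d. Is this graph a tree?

The graph has 10 vertices and 9 edges.
It splits into 3 components, so it cannot be a tree.

No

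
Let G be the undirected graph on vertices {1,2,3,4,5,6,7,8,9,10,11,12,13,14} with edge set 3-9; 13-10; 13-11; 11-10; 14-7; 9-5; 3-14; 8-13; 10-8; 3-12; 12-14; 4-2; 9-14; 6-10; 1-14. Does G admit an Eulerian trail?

No

Degrees: 1:1, 2:1, 3:3, 4:1, 5:1, 6:1, 7:1, 8:2, 9:3, 10:4, 11:2, 12:2, 13:3, 14:5
Odd-degree vertices: 1, 2, 3, 4, 5, 6, 7, 9, 13, 14 (10 total).
With 10 odd-degree vertices (more than two), no single trail can use every edge.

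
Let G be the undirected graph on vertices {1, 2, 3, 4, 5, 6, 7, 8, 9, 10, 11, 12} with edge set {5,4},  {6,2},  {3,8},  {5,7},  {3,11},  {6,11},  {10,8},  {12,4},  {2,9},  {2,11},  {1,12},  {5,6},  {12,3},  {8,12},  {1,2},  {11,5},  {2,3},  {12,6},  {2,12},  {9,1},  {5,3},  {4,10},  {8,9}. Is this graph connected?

Yes

A breadth-first search from 1 visits 1, 12, 9, 2, 6, 8, 4, 3, 11, 5, 10, 7 — all 12 vertices — so the graph is connected.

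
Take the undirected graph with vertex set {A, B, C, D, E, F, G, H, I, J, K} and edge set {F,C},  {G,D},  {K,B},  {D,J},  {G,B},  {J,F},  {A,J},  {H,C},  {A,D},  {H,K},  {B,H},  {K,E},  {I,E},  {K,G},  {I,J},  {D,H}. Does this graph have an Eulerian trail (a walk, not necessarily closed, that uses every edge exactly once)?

Yes

Degrees: A:2, B:3, C:2, D:4, E:2, F:2, G:3, H:4, I:2, J:4, K:4
Odd-degree vertices: B, G (2 total).
The non-isolated vertices are connected and exactly 2 have odd degree, so an Eulerian trail exists (from B to G).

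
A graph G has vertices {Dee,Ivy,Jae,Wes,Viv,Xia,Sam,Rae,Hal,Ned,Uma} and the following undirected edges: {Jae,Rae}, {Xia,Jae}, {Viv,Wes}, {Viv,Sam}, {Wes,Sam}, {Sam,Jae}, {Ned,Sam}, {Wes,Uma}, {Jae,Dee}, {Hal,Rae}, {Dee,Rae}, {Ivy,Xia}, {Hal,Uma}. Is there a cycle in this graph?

|V| = 11, |E| = 13, number of components = 1.
One cycle is Sam-Viv-Wes-Sam.

Yes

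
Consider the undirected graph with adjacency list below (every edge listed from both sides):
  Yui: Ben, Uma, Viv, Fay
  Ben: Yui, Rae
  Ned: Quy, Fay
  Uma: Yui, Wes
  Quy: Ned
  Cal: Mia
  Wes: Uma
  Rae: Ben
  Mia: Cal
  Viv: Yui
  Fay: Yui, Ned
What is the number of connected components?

Component: {Cal, Mia}
Component: {Yui, Ben, Ned, Uma, Quy, Wes, Rae, Viv, Fay}

2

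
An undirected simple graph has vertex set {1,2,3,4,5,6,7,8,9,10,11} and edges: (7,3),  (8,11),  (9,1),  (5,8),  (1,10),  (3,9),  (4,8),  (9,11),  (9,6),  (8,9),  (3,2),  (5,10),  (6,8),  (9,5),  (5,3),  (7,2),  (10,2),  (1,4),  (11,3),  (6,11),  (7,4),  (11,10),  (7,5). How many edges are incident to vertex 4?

Neighbors of 4: 1, 7, 8.

3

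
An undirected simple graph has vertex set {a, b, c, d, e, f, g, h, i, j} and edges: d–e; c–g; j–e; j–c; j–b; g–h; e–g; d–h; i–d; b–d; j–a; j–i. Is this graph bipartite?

Yes

Color {d, f, g, j} black and {a, b, c, e, h, i} white. No edge joins two same-colored vertices, so the graph is bipartite.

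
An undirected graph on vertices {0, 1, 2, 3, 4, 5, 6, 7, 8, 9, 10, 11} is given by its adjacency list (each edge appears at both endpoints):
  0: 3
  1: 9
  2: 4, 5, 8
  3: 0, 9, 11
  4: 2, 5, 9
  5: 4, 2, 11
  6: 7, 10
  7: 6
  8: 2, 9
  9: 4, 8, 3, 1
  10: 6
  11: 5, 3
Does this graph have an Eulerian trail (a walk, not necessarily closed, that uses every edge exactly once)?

No

Degrees: 0:1, 1:1, 2:3, 3:3, 4:3, 5:3, 6:2, 7:1, 8:2, 9:4, 10:1, 11:2
Odd-degree vertices: 0, 1, 2, 3, 4, 5, 7, 10 (8 total).
An Eulerian trail requires 0 or 2 odd-degree vertices; here there are 8.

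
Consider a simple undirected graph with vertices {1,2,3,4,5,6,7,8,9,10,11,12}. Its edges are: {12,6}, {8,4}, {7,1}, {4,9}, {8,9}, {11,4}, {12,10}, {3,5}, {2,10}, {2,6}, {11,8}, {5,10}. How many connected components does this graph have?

3

Component: {1, 7}
Component: {4, 8, 9, 11}
Component: {2, 3, 5, 6, 10, 12}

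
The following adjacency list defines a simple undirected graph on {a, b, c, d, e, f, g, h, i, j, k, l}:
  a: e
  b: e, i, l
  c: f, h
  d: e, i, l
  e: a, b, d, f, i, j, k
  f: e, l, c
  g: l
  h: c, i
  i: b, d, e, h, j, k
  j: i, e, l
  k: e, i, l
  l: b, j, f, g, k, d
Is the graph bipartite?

No

The cycle e-i-j-e has length 3, which is odd, so the graph is not bipartite.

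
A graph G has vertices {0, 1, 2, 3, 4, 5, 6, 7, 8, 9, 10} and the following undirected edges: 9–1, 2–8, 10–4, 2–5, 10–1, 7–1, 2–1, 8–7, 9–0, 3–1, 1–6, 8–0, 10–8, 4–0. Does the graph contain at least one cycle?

|V| = 11, |E| = 14, number of components = 1.
Since 14 > 11 - 1, a cycle must exist; for instance 0-8-2-1-10-4-0.

Yes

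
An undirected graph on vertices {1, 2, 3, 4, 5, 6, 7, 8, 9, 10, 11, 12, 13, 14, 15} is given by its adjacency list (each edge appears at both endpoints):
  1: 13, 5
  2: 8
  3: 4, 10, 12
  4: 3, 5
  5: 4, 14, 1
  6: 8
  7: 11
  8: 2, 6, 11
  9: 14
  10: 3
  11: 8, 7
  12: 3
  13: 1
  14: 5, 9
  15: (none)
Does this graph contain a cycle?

The graph has 15 vertices, 12 edges, and 3 connected components.
Since 12 = 15 - 3, the graph is a forest and contains no cycle.

No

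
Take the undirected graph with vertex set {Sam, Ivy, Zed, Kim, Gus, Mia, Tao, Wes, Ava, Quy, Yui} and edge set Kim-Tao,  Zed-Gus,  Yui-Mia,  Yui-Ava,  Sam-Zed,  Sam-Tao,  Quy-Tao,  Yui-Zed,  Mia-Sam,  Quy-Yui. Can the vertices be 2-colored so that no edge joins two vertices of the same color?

No

The cycle Mia-Sam-Tao-Quy-Yui-Mia has length 5, which is odd, so the graph is not bipartite.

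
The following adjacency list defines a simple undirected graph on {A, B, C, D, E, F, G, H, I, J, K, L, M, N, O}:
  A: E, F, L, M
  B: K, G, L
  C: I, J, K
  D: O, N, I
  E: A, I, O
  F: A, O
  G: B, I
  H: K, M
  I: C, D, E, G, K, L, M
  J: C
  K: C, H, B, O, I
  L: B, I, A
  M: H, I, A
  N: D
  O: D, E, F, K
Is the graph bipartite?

K-C-I-K is an odd cycle (length 3), and a bipartite graph can contain only even cycles.

No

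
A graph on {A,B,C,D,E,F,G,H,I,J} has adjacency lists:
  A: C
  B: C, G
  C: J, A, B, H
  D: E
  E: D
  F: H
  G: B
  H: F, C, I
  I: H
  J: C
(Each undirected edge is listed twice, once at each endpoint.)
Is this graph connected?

Component: {D, E}
Component: {A, B, C, F, G, H, I, J}
No edge joins these 2 groups, so the graph is disconnected.

No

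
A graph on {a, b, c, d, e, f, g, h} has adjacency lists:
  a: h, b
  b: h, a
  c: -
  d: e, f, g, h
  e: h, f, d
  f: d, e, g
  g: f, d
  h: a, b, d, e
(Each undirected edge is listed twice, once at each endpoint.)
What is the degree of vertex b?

2

Neighbors of b: a, h.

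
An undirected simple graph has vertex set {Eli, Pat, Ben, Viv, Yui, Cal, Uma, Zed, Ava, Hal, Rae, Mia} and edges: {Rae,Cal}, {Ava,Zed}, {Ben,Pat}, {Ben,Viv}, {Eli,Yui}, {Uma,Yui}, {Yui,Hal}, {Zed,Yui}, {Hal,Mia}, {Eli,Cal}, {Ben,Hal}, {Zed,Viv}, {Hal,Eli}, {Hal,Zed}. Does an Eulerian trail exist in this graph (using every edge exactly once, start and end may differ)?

Degrees: Eli:3, Pat:1, Ben:3, Viv:2, Yui:4, Cal:2, Uma:1, Zed:4, Ava:1, Hal:5, Rae:1, Mia:1
Odd-degree vertices: Eli, Pat, Ben, Uma, Ava, Hal, Rae, Mia (8 total).
With 8 odd-degree vertices (more than two), no single trail can use every edge.

No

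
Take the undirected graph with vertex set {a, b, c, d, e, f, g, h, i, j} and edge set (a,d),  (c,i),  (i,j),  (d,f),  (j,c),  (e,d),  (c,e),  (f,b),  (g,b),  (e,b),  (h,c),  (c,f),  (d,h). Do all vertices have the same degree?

Degrees: a:1, b:3, c:5, d:4, e:3, f:3, g:1, h:2, i:2, j:2
Degrees are not all equal (e.g. deg(a)=1 but deg(c)=5); not regular.

No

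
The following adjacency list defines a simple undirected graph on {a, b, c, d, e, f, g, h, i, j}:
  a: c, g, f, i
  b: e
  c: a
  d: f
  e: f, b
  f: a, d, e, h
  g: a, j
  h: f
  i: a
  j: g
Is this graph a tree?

Yes

The graph has 10 vertices and 9 edges.
It is connected with exactly 9 edges, hence acyclic — it is a tree.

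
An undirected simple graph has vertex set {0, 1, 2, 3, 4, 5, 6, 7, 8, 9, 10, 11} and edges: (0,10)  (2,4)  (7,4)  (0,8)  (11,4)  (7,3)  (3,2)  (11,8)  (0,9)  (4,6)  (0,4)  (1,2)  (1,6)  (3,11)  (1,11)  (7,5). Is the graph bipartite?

Yes

Color {1, 3, 4, 5, 8, 9, 10} black and {0, 2, 6, 7, 11} white. No edge joins two same-colored vertices, so the graph is bipartite.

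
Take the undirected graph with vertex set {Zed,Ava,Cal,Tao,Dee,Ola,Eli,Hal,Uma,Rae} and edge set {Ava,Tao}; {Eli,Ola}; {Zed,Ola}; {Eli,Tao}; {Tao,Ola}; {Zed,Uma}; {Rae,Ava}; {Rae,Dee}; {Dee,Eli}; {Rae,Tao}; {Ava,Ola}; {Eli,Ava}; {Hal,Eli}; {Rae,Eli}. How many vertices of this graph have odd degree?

2

Degrees: Zed:2, Ava:4, Cal:0, Tao:4, Dee:2, Ola:4, Eli:6, Hal:1, Uma:1, Rae:4
Odd-degree vertices: Hal, Uma.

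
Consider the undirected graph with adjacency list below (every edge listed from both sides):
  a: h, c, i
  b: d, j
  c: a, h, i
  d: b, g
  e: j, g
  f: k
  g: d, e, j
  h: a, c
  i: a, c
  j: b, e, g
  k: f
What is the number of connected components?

3

Component: {f, k}
Component: {a, c, h, i}
Component: {b, d, e, g, j}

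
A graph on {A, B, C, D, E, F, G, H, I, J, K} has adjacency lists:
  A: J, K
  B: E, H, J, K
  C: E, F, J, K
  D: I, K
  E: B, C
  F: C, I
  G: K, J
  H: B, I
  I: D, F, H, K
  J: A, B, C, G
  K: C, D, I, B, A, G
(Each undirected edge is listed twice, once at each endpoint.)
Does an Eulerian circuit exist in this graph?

Yes

Degrees: A:2, B:4, C:4, D:2, E:2, F:2, G:2, H:2, I:4, J:4, K:6
All degrees are even and the non-isolated vertices are connected — an Eulerian circuit exists.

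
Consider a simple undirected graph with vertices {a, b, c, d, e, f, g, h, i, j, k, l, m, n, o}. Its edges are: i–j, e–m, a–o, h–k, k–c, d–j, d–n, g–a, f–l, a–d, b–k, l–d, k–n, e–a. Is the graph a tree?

Yes

The graph has 15 vertices and 14 edges.
Connected and |E| = |V| - 1, which characterizes a tree.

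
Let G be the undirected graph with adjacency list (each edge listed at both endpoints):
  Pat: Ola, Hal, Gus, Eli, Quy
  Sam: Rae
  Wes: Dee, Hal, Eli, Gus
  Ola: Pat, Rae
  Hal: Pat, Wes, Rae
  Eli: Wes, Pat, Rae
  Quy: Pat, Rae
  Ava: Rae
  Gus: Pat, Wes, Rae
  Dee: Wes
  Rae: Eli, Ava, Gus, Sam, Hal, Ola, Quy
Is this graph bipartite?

Yes

Partition the vertices as {Sam, Ola, Hal, Eli, Quy, Ava, Gus, Dee} vs {Pat, Wes, Rae}. Each listed edge has one endpoint in each part, so the graph is bipartite.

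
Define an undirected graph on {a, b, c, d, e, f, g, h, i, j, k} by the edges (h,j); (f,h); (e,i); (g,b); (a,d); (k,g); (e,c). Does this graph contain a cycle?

No

|V| = 11, |E| = 7, number of components = 4.
Since 7 = 11 - 4, the graph is a forest and contains no cycle.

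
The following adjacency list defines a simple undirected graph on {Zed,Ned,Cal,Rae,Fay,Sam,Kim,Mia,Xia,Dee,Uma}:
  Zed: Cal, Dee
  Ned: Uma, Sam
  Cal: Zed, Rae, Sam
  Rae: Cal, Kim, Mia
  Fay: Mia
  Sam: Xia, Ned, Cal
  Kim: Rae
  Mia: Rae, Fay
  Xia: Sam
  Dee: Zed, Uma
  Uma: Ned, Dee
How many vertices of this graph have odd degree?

Degrees: Zed:2, Ned:2, Cal:3, Rae:3, Fay:1, Sam:3, Kim:1, Mia:2, Xia:1, Dee:2, Uma:2
Odd-degree vertices: Cal, Rae, Fay, Sam, Kim, Xia.

6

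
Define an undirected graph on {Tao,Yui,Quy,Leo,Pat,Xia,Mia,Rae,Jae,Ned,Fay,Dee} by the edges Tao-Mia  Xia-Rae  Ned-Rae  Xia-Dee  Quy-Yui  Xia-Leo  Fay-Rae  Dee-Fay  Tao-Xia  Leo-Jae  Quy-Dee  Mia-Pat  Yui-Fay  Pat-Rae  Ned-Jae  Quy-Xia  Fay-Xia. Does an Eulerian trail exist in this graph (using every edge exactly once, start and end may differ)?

Degrees: Tao:2, Yui:2, Quy:3, Leo:2, Pat:2, Xia:6, Mia:2, Rae:4, Jae:2, Ned:2, Fay:4, Dee:3
Odd-degree vertices: Quy, Dee (2 total).
The non-isolated vertices are connected and exactly 2 have odd degree, so an Eulerian trail exists (from Quy to Dee).

Yes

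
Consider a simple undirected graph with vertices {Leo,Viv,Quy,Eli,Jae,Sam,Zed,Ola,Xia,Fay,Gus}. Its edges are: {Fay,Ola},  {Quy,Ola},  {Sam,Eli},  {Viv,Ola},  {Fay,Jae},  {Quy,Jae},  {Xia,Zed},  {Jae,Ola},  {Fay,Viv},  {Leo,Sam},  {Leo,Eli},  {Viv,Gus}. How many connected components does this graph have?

Component: {Zed, Xia}
Component: {Leo, Eli, Sam}
Component: {Viv, Quy, Jae, Ola, Fay, Gus}

3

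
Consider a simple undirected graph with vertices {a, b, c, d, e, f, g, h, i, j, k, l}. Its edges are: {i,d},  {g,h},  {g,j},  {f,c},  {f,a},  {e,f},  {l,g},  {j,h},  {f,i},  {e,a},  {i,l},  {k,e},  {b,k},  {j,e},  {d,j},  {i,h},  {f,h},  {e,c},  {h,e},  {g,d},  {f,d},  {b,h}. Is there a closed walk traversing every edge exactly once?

Degrees: a:2, b:2, c:2, d:4, e:6, f:6, g:4, h:6, i:4, j:4, k:2, l:2
Every vertex has even degree and the edges form a single connected piece, so an Eulerian circuit exists.

Yes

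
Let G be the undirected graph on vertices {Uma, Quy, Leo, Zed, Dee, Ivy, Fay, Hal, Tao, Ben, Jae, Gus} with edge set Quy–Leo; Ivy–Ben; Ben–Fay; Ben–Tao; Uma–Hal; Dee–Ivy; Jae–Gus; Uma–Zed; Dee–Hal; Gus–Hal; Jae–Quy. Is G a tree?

The graph has 12 vertices and 11 edges.
Connected and |E| = |V| - 1, which characterizes a tree.

Yes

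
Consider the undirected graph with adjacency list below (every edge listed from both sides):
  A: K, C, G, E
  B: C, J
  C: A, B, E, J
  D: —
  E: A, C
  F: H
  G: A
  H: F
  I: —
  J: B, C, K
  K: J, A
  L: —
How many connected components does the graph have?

Component: {D}
Component: {I}
Component: {L}
Component: {F, H}
Component: {A, B, C, E, G, J, K}

5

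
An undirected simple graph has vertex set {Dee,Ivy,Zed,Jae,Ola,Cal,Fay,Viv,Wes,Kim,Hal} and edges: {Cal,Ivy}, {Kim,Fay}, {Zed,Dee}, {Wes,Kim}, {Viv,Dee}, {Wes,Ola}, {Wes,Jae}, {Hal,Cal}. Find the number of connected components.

Component: {Dee, Zed, Viv}
Component: {Ivy, Cal, Hal}
Component: {Jae, Ola, Fay, Wes, Kim}

3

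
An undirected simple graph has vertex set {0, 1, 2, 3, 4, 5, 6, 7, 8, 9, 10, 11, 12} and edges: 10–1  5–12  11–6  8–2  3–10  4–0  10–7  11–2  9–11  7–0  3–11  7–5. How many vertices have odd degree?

8

Degrees: 0:2, 1:1, 2:2, 3:2, 4:1, 5:2, 6:1, 7:3, 8:1, 9:1, 10:3, 11:4, 12:1
Odd-degree vertices: 1, 4, 6, 7, 8, 9, 10, 12.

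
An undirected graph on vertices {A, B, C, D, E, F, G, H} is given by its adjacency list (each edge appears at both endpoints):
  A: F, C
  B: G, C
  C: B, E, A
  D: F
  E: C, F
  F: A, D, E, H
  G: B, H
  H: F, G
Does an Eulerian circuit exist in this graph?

Degrees: A:2, B:2, C:3, D:1, E:2, F:4, G:2, H:2
C, D have odd degree; an Eulerian circuit needs every degree to be even, so none exists.

No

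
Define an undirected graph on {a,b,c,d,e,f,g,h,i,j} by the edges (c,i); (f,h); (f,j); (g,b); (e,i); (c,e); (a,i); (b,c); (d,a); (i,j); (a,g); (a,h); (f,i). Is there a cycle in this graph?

The graph has 10 vertices, 13 edges, and 1 connected component.
One cycle is a-i-c-b-g-a.

Yes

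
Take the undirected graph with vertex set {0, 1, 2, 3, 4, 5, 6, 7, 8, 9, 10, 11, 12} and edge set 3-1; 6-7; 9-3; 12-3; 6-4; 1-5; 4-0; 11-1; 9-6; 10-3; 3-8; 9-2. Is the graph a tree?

|V| = 13, |E| = 12.
Connected and |E| = |V| - 1, which characterizes a tree.

Yes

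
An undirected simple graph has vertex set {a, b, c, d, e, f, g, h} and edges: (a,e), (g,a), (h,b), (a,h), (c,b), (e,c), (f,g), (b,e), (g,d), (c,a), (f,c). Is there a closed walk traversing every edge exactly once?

Degrees: a:4, b:3, c:4, d:1, e:3, f:2, g:3, h:2
Vertices with odd degree: b, d, e, g. An Eulerian circuit requires all degrees even.

No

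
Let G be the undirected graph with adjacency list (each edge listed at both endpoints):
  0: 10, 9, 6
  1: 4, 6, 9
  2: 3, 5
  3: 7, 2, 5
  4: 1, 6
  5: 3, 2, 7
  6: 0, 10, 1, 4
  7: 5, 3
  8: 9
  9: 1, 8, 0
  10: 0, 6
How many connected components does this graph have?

Component: {2, 3, 5, 7}
Component: {0, 1, 4, 6, 8, 9, 10}

2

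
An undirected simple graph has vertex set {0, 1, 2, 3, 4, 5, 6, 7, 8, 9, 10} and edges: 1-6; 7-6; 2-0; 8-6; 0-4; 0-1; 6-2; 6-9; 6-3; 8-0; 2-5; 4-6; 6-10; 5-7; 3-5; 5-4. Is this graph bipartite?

Color {1, 2, 3, 4, 7, 8, 9, 10} black and {0, 5, 6} white. No edge joins two same-colored vertices, so the graph is bipartite.

Yes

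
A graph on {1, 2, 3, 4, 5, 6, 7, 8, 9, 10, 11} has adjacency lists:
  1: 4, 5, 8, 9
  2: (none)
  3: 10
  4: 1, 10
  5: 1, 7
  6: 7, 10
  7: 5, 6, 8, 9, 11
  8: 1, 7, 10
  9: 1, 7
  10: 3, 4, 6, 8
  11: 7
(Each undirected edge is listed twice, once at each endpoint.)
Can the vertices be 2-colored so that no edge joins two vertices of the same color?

Yes

A valid 2-coloring puts {2, 3, 4, 5, 6, 8, 9, 11} on one side and {1, 7, 10} on the other; every edge crosses between the two sides.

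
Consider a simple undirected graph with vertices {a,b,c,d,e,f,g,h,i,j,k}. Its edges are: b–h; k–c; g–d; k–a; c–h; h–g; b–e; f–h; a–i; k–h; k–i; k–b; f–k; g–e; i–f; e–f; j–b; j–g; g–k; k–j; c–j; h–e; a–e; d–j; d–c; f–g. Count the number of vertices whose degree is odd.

Degrees: a:3, b:4, c:4, d:3, e:5, f:5, g:6, h:6, i:3, j:5, k:8
Odd-degree vertices: a, d, e, f, i, j.

6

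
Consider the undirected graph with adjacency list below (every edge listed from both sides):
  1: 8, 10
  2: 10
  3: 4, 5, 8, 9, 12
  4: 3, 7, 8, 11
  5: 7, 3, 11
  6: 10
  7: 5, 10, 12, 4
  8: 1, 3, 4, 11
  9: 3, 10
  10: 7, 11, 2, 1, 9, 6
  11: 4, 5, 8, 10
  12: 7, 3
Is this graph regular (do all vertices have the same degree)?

No

Degrees: 1:2, 2:1, 3:5, 4:4, 5:3, 6:1, 7:4, 8:4, 9:2, 10:6, 11:4, 12:2
Degrees are not all equal (e.g. deg(2)=1 but deg(10)=6); not regular.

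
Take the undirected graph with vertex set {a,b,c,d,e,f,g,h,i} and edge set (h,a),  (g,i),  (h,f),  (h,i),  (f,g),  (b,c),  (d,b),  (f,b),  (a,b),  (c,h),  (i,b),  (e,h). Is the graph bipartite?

Yes

Color {b, g, h} black and {a, c, d, e, f, i} white. No edge joins two same-colored vertices, so the graph is bipartite.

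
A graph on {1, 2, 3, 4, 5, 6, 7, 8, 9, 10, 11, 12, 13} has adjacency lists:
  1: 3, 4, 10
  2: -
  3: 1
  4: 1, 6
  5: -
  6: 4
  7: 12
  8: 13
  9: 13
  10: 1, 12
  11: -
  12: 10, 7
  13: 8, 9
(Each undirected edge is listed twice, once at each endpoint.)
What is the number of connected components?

5

Component: {2}
Component: {5}
Component: {11}
Component: {8, 9, 13}
Component: {1, 3, 4, 6, 7, 10, 12}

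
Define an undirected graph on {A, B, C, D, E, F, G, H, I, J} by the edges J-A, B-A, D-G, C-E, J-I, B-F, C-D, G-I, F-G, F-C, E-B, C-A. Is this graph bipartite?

Yes

Color {B, C, G, H, J} black and {A, D, E, F, I} white. No edge joins two same-colored vertices, so the graph is bipartite.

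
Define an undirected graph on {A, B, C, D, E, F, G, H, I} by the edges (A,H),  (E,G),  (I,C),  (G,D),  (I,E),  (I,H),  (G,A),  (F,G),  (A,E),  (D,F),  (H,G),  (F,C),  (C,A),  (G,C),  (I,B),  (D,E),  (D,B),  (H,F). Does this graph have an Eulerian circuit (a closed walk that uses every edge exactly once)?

Degrees: A:4, B:2, C:4, D:4, E:4, F:4, G:6, H:4, I:4
Every vertex has even degree and the edges form a single connected piece, so an Eulerian circuit exists.

Yes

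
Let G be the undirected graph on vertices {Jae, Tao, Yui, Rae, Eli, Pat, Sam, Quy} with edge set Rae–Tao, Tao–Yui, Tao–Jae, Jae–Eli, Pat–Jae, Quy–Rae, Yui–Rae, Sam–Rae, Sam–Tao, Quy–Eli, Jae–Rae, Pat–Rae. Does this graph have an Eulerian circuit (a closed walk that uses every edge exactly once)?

Yes

Degrees: Jae:4, Tao:4, Yui:2, Rae:6, Eli:2, Pat:2, Sam:2, Quy:2
All degrees are even and the non-isolated vertices are connected — an Eulerian circuit exists.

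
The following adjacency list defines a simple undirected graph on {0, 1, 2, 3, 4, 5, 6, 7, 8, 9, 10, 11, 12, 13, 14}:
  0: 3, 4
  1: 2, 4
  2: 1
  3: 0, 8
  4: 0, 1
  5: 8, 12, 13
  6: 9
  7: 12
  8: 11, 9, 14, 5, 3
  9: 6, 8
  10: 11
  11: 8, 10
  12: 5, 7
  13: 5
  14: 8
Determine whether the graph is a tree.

|V| = 15, |E| = 14.
Connected and |E| = |V| - 1, which characterizes a tree.

Yes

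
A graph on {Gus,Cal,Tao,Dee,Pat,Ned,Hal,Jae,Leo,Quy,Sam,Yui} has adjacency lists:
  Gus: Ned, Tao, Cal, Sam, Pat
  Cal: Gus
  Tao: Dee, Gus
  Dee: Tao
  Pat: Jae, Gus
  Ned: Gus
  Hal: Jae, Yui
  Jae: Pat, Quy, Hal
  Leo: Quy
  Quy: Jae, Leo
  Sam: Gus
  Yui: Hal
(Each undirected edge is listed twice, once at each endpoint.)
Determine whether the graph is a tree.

The graph has 12 vertices and 11 edges.
Connected and |E| = |V| - 1, which characterizes a tree.

Yes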